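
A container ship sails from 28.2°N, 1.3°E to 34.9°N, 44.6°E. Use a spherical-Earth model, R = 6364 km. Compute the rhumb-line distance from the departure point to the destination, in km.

Rhumb course C = atan2(Δλ, Δψ) with Δψ = ln[tan(π/4+φ₂/2)/tan(π/4+φ₁/2)] = +0.1374, Δλ = +0.7557 → C = 79.70°
d = R·|Δφ| / |cos C| = 6364·0.11694 / 0.17883 = 4162 km

4162 km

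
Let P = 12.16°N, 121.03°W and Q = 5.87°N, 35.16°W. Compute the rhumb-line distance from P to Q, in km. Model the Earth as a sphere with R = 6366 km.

9444 km

Rhumb course C = atan2(Δλ, Δψ) with Δψ = ln[tan(π/4+φ₂/2)/tan(π/4+φ₁/2)] = -0.1112, Δλ = +1.4987 → C = 94.24°
d = R·|Δφ| / |cos C| = 6366·0.10978 / 0.07400 = 9444 km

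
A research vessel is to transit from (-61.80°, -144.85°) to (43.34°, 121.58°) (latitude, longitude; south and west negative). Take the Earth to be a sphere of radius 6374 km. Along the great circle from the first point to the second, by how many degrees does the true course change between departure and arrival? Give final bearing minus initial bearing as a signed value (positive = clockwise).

Initial bearing θ₁ = atan2(sin Δλ cos φ₂, cos φ₁ sin φ₂ − sin φ₁ cos φ₂ cos Δλ) = 291.40°
Final bearing θ₂ = (initial bearing from the destination back to the start) + 180° = 322.77°
Δθ = θ₂ − θ₁ = +31.4°

+31.4°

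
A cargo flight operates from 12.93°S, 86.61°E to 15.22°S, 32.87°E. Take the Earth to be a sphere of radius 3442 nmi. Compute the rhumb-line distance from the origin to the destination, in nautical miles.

3134 nmi

Δψ = ln[tan(π/4+φ₂/2)/tan(π/4+φ₁/2)] = -0.0412;  Δφ = -0.0400 rad,  Δλ = -0.9379 rad
q = Δφ/Δψ = 0.9699
d = R·√(Δφ² + q²Δλ²) = 3442·0.91059 = 3134 nmi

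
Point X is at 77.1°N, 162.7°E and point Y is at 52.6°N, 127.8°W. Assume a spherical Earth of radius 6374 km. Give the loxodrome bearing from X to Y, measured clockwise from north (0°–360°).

Δψ = ln[tan(π/4+φ₂/2)/tan(π/4+φ₁/2)] = -1.0966
Δλ = +1.2130 rad (taken the short way round)
course = atan2(Δλ, Δψ) = 132.12°

132.1°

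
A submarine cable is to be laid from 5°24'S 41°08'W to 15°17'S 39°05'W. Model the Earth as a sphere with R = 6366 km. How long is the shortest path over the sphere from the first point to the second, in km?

1121 km

cos σ = sin φ₁ sin φ₂ + cos φ₁ cos φ₂ cos Δλ
      = sin(-5.40°)sin(-15.28°) + cos(-5.40°)cos(-15.28°)cos(2.05°) = 0.9845
σ = 10.086° → d = Rσ = 6366·0.17604 = 1121 km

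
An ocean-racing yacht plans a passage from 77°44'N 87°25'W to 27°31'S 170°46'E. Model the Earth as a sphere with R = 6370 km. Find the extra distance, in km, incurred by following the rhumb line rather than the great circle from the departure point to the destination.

Great circle: cos σ = sin φ₁ sin φ₂ + cos φ₁ cos φ₂ cos Δλ,  σ = 2.0829 rad → d_gc = 13268.3 km
Rhumb line: Δψ = -2.7305, q = Δφ/Δψ = 0.6728, d_rh = R√(Δφ²+q²Δλ²) = 13961.3 km
Excess = 13961.3 − 13268.3 = 693.0 ≈ 693 km

693 km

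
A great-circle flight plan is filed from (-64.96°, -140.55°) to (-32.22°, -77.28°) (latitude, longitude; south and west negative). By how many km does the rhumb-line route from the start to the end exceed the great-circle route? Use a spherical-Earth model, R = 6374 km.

175 km

Great circle: cos σ = sin φ₁ sin φ₂ + cos φ₁ cos φ₂ cos Δλ,  σ = 0.8709 rad → d_gc = 5551.3 km
Rhumb line: Δψ = +0.9102, q = Δφ/Δψ = 0.6278, d_rh = R√(Δφ²+q²Δλ²) = 5726.3 km
Excess = 5726.3 − 5551.3 = 175.0 ≈ 175 km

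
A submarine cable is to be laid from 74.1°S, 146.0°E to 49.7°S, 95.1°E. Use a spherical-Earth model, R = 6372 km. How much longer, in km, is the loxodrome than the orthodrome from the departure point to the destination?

94 km

Great circle: cos σ = sin φ₁ sin φ₂ + cos φ₁ cos φ₂ cos Δλ,  σ = 0.5638 rad → d_gc = 3592.4 km
Rhumb line: Δψ = +0.9660, q = Δφ/Δψ = 0.4408, d_rh = R√(Δφ²+q²Δλ²) = 3686.5 km
Excess = 3686.5 − 3592.4 = 94.1 ≈ 94 km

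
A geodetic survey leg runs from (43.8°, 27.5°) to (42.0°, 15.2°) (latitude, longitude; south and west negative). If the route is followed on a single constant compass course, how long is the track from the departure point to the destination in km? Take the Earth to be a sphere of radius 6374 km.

Δψ = ln[tan(π/4+φ₂/2)/tan(π/4+φ₁/2)] = -0.0429;  Δφ = -0.0314 rad,  Δλ = -0.2147 rad
q = Δφ/Δψ = 0.7325
d = R·√(Δφ² + q²Δλ²) = 6374·0.16035 = 1022 km

1022 km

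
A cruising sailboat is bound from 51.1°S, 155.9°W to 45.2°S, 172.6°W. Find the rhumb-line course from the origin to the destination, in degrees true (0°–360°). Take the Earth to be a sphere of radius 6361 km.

Δψ = ln[tan(π/4+φ₂/2)/tan(π/4+φ₁/2)] = +0.1546
Δλ = -0.2915 rad (taken the short way round)
course = atan2(Δλ, Δψ) = 297.94°

297.9°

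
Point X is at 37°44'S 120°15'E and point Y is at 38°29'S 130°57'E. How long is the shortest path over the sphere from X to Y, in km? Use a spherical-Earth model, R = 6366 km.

Haversine: a = sin²(Δφ/2)+cos φ₁ cos φ₂ sin²(Δλ/2) = 0.00542;  σ = 2·atan2(√a,√(1−a))
σ = 8.448° → d = Rσ = 6366·0.14744 = 939 km

939 km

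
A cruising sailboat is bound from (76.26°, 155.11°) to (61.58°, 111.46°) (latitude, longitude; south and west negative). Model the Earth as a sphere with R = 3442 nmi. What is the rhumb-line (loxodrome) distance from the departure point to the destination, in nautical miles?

Rhumb course C = atan2(Δλ, Δψ) with Δψ = ln[tan(π/4+φ₂/2)/tan(π/4+φ₁/2)] = -0.7428, Δλ = -0.7618 → C = 225.73°
d = R·|Δφ| / |cos C| = 3442·0.25621 / 0.69809 = 1263 nmi

1263 nmi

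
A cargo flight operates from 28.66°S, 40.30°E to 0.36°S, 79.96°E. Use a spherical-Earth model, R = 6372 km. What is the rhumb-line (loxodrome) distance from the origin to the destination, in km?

Δψ = ln[tan(π/4+φ₂/2)/tan(π/4+φ₁/2)] = +0.5162;  Δφ = +0.4939 rad,  Δλ = +0.6922 rad
q = Δφ/Δψ = 0.9569
d = R·√(Δφ² + q²Δλ²) = 6372·0.82623 = 5265 km

5265 km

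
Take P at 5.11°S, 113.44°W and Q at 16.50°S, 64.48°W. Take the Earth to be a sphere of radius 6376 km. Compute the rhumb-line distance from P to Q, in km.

Rhumb course C = atan2(Δλ, Δψ) with Δψ = ln[tan(π/4+φ₂/2)/tan(π/4+φ₁/2)] = -0.2027, Δλ = +0.8545 → C = 103.35°
d = R·|Δφ| / |cos C| = 6376·0.19879 / 0.23085 = 5491 km

5491 km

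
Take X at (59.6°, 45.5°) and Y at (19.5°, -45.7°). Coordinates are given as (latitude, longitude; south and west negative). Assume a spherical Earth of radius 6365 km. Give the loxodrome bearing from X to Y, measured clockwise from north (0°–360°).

239.0°

Δψ = ln[tan(π/4+φ₂/2)/tan(π/4+φ₁/2)] = -0.9560
Δλ = -1.5917 rad (taken the short way round)
course = atan2(Δλ, Δψ) = 239.01°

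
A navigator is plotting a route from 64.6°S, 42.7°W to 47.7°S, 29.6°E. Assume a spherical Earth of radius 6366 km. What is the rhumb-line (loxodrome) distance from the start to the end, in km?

4770 km

Δψ = ln[tan(π/4+φ₂/2)/tan(π/4+φ₁/2)] = +0.5404;  Δφ = +0.2950 rad,  Δλ = +1.2619 rad
q = Δφ/Δψ = 0.5458
d = R·√(Δφ² + q²Δλ²) = 6366·0.74926 = 4770 km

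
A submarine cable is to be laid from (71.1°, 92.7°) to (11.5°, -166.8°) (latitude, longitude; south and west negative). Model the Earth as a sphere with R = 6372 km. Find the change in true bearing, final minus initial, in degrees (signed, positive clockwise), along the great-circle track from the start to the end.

+84.9°

At departure: θ₁ = atan2(sin Δλ cos φ₂, cos φ₁ sin φ₂ − sin φ₁ cos φ₂ cos Δλ) = 76.38°
At arrival: θ₂ = atan2(sin Δλ cos φ₁, −cos φ₂ sin φ₁ + sin φ₂ cos φ₁ cos Δλ) = 161.26°
Δθ = θ₂ − θ₁ = +84.9°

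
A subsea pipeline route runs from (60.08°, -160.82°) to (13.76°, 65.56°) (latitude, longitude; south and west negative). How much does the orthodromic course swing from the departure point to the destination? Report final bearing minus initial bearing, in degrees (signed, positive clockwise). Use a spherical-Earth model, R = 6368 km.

-113.5°

At departure: θ₁ = atan2(sin Δλ cos φ₂, cos φ₁ sin φ₂ − sin φ₁ cos φ₂ cos Δλ) = 314.85°
At arrival: θ₂ = atan2(sin Δλ cos φ₁, −cos φ₂ sin φ₁ + sin φ₂ cos φ₁ cos Δλ) = 201.35°
Δθ = θ₂ − θ₁ = -113.5°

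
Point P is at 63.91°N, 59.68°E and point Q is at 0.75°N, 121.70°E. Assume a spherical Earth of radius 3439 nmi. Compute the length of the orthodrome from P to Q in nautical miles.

cos σ = sin φ₁ sin φ₂ + cos φ₁ cos φ₂ cos Δλ
      = sin(63.91°)sin(0.75°) + cos(63.91°)cos(0.75°)cos(62.02°) = 0.2181
σ = 77.404° → d = Rσ = 3439·1.35096 = 4646 nmi

4646 nmi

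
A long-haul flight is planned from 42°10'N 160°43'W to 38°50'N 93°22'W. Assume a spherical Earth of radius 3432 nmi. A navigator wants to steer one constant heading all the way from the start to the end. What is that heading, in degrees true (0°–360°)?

93.7°

Δψ = ln[tan(π/4+φ₂/2)/tan(π/4+φ₁/2)] = -0.0765
Δλ = +1.1755 rad (taken the short way round)
course = atan2(Δλ, Δψ) = 93.73°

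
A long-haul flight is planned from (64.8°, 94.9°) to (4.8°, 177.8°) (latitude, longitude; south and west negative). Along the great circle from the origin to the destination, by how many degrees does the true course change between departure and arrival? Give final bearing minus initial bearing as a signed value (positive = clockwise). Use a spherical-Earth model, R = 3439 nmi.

+60.4°

Initial bearing θ₁ = atan2(sin Δλ cos φ₂, cos φ₁ sin φ₂ − sin φ₁ cos φ₂ cos Δλ) = 94.38°
Final bearing θ₂ = (initial bearing from the destination back to the start) + 180° = 154.78°
Δθ = θ₂ − θ₁ = +60.4°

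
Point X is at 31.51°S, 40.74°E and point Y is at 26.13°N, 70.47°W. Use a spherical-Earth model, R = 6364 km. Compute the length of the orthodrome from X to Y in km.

Haversine: a = sin²(Δφ/2)+cos φ₁ cos φ₂ sin²(Δλ/2) = 0.75355;  σ = 2·atan2(√a,√(1−a))
σ = 120.471° → d = Rσ = 6364·2.10261 = 13381 km

13381 km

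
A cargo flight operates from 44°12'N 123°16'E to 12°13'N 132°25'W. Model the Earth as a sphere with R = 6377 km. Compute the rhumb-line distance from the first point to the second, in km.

Δψ = ln[tan(π/4+φ₂/2)/tan(π/4+φ₁/2)] = -0.6469;  Δφ = -0.5582 rad,  Δλ = +1.8207 rad
q = Δφ/Δψ = 0.8629
d = R·√(Δφ² + q²Δλ²) = 6377·1.66727 = 10632 km

10632 km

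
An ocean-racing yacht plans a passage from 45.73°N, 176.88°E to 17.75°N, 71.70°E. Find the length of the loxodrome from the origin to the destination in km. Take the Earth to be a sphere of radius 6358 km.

Rhumb course C = atan2(Δλ, Δψ) with Δψ = ln[tan(π/4+φ₂/2)/tan(π/4+φ₁/2)] = -0.5846, Δλ = -1.8357 → C = 252.33°
d = R·|Δφ| / |cos C| = 6358·0.48834 / 0.30346 = 10232 km

10232 km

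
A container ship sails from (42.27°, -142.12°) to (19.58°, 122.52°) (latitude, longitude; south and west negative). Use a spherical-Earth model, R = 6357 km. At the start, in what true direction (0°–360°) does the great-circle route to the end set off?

288.1°

N = sin Δλ·cos φ₂ = -0.9381;  D = cos φ₁ sin φ₂ − sin φ₁ cos φ₂ cos Δλ = +0.3072
initial course = atan2(N, D) = 288.13°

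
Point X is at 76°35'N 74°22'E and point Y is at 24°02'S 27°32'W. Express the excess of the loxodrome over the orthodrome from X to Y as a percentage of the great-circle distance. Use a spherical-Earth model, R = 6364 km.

Great circle: σ = 2.0262 rad → d_gc = Rσ = 12894.9 km
Rhumb: Δφ = -1.7561, Δλ = -1.7785, Δψ = -2.5726, q = Δφ/Δψ = 0.6826 → d_rh = R√(Δφ²+q²Δλ²) = 13586.3 km
Excess = (13586.3 − 12894.9) / 12894.9 = 691.4 / 12894.9 = 5.36% ≈ 5.4%

5.4%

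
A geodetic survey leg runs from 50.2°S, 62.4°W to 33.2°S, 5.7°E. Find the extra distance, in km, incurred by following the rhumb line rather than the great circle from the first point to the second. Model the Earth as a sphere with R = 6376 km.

167 km

Great circle: cos σ = sin φ₁ sin φ₂ + cos φ₁ cos φ₂ cos Δλ,  σ = 0.9015 rad → d_gc = 5747.7 km
Rhumb line: Δψ = +0.4012, q = Δφ/Δψ = 0.7395, d_rh = R√(Δφ²+q²Δλ²) = 5914.8 km
Excess = 5914.8 − 5747.7 = 167.1 ≈ 167 km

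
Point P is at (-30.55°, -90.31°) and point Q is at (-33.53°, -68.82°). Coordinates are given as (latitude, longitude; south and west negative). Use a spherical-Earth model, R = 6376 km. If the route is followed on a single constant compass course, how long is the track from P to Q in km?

Δψ = ln[tan(π/4+φ₂/2)/tan(π/4+φ₁/2)] = -0.0614;  Δφ = -0.0520 rad,  Δλ = +0.3751 rad
q = Δφ/Δψ = 0.8475
d = R·√(Δφ² + q²Δλ²) = 6376·0.32210 = 2054 km

2054 km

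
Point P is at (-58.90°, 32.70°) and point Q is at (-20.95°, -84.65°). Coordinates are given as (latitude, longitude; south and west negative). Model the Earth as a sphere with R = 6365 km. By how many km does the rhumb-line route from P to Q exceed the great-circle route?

Great circle: cos σ = sin φ₁ sin φ₂ + cos φ₁ cos φ₂ cos Δλ,  σ = 1.4862 rad → d_gc = 9459.4 km
Rhumb line: Δψ = +0.9051, q = Δφ/Δψ = 0.7318, d_rh = R√(Δφ²+q²Δλ²) = 10430.0 km
Excess = 10430.0 − 9459.4 = 970.6 ≈ 971 km

971 km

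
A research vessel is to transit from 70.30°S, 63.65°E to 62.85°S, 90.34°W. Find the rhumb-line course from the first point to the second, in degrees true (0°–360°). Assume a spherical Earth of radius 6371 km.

277.0°

Meridional parts: M(φ₁)=-1.7508, M(φ₂)=-1.4210 → ΔM = +0.3298;  Δλ = -2.6876 rad
tan C = Δλ / ΔM = -8.1493 → C = 277.00°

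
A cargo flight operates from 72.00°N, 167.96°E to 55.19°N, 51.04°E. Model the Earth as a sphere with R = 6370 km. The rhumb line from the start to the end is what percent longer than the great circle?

Great circle: σ = 0.7940 rad → d_gc = Rσ = 5057.8 km
Rhumb: Δφ = -0.2934, Δλ = -2.0406, Δψ = -0.6827, q = Δφ/Δψ = 0.4297 → d_rh = R√(Δφ²+q²Δλ²) = 5890.6 km
Excess = (5890.6 − 5057.8) / 5057.8 = 832.8 / 5057.8 = 16.47% ≈ 16.5%

16.5%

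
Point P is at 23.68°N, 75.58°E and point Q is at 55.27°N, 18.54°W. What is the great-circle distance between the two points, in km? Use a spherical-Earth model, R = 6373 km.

8118 km

Haversine: a = sin²(Δφ/2)+cos φ₁ cos φ₂ sin²(Δλ/2) = 0.35370;  σ = 2·atan2(√a,√(1−a))
σ = 72.987° → d = Rσ = 6373·1.27386 = 8118 km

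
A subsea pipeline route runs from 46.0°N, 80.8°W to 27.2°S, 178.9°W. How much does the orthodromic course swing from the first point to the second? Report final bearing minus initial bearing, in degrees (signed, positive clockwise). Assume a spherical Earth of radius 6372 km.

-26.4°

At departure: θ₁ = atan2(sin Δλ cos φ₂, cos φ₁ sin φ₂ − sin φ₁ cos φ₂ cos Δλ) = 255.52°
At arrival: θ₂ = atan2(sin Δλ cos φ₁, −cos φ₂ sin φ₁ + sin φ₂ cos φ₁ cos Δλ) = 229.13°
Δθ = θ₂ − θ₁ = -26.4°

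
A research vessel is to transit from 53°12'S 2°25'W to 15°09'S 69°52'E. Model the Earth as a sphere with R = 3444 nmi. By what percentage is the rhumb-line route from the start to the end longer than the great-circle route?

2.5%

Great circle: σ = 1.1753 rad → d_gc = Rσ = 4047.9 nmi
Rhumb: Δφ = +0.6641, Δλ = +1.2616, Δψ = +0.8331, q = Δφ/Δψ = 0.7971 → d_rh = R√(Δφ²+q²Δλ²) = 4150.5 nmi
Excess = (4150.5 − 4047.9) / 4047.9 = 102.6 / 4047.9 = 2.53% ≈ 2.5%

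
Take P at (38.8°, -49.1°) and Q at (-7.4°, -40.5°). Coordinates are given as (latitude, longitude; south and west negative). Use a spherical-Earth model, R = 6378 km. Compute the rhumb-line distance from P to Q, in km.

5220 km

Rhumb course C = atan2(Δλ, Δψ) with Δψ = ln[tan(π/4+φ₂/2)/tan(π/4+φ₁/2)] = -0.8653, Δλ = +0.1501 → C = 170.16°
d = R·|Δφ| / |cos C| = 6378·0.80634 / 0.98529 = 5220 km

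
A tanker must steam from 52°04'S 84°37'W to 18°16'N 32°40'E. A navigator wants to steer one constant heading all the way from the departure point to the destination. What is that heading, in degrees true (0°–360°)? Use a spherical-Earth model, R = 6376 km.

Meridional parts: M(φ₁)=-1.0681, M(φ₂)=+0.3244 → ΔM = +1.3924;  Δλ = +2.0470 rad
tan C = Δλ / ΔM = +1.4701 → C = 55.78°

55.8°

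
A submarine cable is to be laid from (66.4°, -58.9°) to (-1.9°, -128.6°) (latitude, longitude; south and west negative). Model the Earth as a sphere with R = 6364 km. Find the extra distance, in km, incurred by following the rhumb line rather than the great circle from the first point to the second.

Great circle: cos σ = sin φ₁ sin φ₂ + cos φ₁ cos φ₂ cos Δλ,  σ = 1.4621 rad → d_gc = 9305.1 km
Rhumb line: Δψ = -1.5990, q = Δφ/Δψ = 0.7455, d_rh = R√(Δφ²+q²Δλ²) = 9532.1 km
Excess = 9532.1 − 9305.1 = 227.0 ≈ 227 km

227 km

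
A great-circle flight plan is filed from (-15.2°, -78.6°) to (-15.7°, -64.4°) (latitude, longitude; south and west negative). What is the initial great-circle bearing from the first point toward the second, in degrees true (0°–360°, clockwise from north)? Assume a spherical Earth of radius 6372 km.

θ = atan2( sin Δλ·cos φ₂ ,  cos φ₁ sin φ₂ − sin φ₁ cos φ₂ cos Δλ )
  = atan2(+0.2362, -0.0164) = 93.98°

94.0°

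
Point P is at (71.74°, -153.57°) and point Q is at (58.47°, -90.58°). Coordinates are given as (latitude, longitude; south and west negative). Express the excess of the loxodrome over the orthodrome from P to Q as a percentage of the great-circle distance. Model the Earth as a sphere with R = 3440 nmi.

Great circle: σ = 0.4867 rad → d_gc = Rσ = 1674.4 nmi
Rhumb: Δφ = -0.2316, Δλ = +1.0994, Δψ = -0.5634, q = Δφ/Δψ = 0.4111 → d_rh = R√(Δφ²+q²Δλ²) = 1746.9 nmi
Excess = (1746.9 − 1674.4) / 1674.4 = 72.5 / 1674.4 = 4.33% ≈ 4.3%

4.3%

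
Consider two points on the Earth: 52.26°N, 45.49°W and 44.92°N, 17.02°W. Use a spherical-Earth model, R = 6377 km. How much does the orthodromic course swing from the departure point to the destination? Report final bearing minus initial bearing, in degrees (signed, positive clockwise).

At departure: θ₁ = atan2(sin Δλ cos φ₂, cos φ₁ sin φ₂ − sin φ₁ cos φ₂ cos Δλ) = 100.09°
At arrival: θ₂ = atan2(sin Δλ cos φ₁, −cos φ₂ sin φ₁ + sin φ₂ cos φ₁ cos Δλ) = 121.67°
Δθ = θ₂ − θ₁ = +21.6°

+21.6°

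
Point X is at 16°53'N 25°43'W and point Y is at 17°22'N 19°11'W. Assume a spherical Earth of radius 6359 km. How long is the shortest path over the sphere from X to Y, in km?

Haversine: a = sin²(Δφ/2)+cos φ₁ cos φ₂ sin²(Δλ/2) = 0.00298;  σ = 2·atan2(√a,√(1−a))
σ = 6.262° → d = Rσ = 6359·0.10929 = 695 km

695 km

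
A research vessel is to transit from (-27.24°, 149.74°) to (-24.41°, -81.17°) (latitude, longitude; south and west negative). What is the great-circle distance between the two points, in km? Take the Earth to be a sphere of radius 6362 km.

12075 km

cos σ = sin φ₁ sin φ₂ + cos φ₁ cos φ₂ cos Δλ
      = sin(-27.24°)sin(-24.41°) + cos(-27.24°)cos(-24.41°)cos(129.09°) = -0.3213
σ = 108.744° → d = Rσ = 6362·1.89794 = 12075 km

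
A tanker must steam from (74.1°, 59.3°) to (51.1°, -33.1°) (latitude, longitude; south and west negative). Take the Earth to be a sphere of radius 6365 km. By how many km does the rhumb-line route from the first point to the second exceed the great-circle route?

Great circle: cos σ = sin φ₁ sin φ₂ + cos φ₁ cos φ₂ cos Δλ,  σ = 0.7358 rad → d_gc = 4683.65 km
Rhumb line: Δψ = -0.9277, q = Δφ/Δψ = 0.4327, d_rh = R√(Δφ²+q²Δλ²) = 5124.10 km
Excess = 5124.10 − 4683.65 = 440.45 ≈ 440 km

440 km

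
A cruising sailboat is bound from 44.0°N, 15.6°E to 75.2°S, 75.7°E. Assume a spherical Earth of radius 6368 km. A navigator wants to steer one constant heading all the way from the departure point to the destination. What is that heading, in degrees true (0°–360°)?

160.1°

Meridional parts: M(φ₁)=+0.8569, M(φ₂)=-2.0412 → ΔM = -2.8981;  Δλ = +1.0489 rad
tan C = Δλ / ΔM = -0.3619 → C = 160.10°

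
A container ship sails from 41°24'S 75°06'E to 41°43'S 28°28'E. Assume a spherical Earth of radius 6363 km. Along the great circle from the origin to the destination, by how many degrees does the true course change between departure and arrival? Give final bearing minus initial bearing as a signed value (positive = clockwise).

Initial bearing θ₁ = atan2(sin Δλ cos φ₂, cos φ₁ sin φ₂ − sin φ₁ cos φ₂ cos Δλ) = 253.55°
Final bearing θ₂ = (initial bearing from the destination back to the start) + 180° = 285.47°
Δθ = θ₂ − θ₁ = +31.9°

+31.9°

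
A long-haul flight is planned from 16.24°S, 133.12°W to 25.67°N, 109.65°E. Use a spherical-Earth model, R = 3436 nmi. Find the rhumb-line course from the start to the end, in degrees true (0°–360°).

290.2°

Meridional parts: M(φ₁)=-0.2873, M(φ₂)=+0.4638 → ΔM = +0.7511;  Δλ = -2.0460 rad
tan C = Δλ / ΔM = -2.7240 → C = 290.16°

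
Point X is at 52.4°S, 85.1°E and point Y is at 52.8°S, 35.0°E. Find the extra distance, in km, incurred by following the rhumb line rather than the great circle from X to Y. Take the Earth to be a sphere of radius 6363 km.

Great circle: cos σ = sin φ₁ sin φ₂ + cos φ₁ cos φ₂ cos Δλ,  σ = 0.5202 rad → d_gc = 3310.2 km
Rhumb line: Δψ = -0.0115, q = Δφ/Δψ = 0.6074, d_rh = R√(Δφ²+q²Δλ²) = 3379.6 km
Excess = 3379.6 − 3310.2 = 69.4 ≈ 69 km

69 km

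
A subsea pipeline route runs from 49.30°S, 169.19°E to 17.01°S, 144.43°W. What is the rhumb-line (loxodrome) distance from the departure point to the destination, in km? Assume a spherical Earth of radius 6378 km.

5539 km

Δψ = ln[tan(π/4+φ₂/2)/tan(π/4+φ₁/2)] = +0.6905;  Δφ = +0.5636 rad,  Δλ = +0.8095 rad
q = Δφ/Δψ = 0.8162
d = R·√(Δφ² + q²Δλ²) = 6378·0.86841 = 5539 km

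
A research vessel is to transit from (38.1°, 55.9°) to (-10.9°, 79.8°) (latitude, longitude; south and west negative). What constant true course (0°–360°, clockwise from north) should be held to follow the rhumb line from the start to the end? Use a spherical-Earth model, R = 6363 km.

Δψ = ln[tan(π/4+φ₂/2)/tan(π/4+φ₁/2)] = -0.9116
Δλ = +0.4171 rad (taken the short way round)
course = atan2(Δλ, Δψ) = 155.41°

155.4°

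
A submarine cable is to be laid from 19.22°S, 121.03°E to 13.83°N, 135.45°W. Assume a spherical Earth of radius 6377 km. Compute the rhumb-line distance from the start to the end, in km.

Δψ = ln[tan(π/4+φ₂/2)/tan(π/4+φ₁/2)] = +0.5857;  Δφ = +0.5768 rad,  Δλ = +1.8068 rad
q = Δφ/Δψ = 0.9849
d = R·√(Δφ² + q²Δλ²) = 6377·1.87061 = 11929 km

11929 km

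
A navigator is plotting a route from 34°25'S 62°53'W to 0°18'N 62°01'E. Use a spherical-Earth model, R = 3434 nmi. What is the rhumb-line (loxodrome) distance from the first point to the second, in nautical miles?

Δψ = ln[tan(π/4+φ₂/2)/tan(π/4+φ₁/2)] = +0.6457;  Δφ = +0.6059 rad,  Δλ = +2.1799 rad
q = Δφ/Δψ = 0.9384
d = R·√(Δφ² + q²Δλ²) = 3434·2.13351 = 7326 nmi

7326 nmi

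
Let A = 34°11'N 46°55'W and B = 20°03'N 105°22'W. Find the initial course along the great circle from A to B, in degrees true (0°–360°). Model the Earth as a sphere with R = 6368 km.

N = sin Δλ·cos φ₂ = -0.8005;  D = cos φ₁ sin φ₂ − sin φ₁ cos φ₂ cos Δλ = +0.0074
initial course = atan2(N, D) = 270.53°

270.5°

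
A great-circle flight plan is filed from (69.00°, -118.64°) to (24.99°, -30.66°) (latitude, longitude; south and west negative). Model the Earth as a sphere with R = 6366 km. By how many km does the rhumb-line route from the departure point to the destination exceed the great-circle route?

463 km

Great circle: cos σ = sin φ₁ sin φ₂ + cos φ₁ cos φ₂ cos Δλ,  σ = 1.1529 rad → d_gc = 7339.3 km
Rhumb line: Δψ = -1.2349, q = Δφ/Δψ = 0.6220, d_rh = R√(Δφ²+q²Δλ²) = 7802.7 km
Excess = 7802.7 − 7339.3 = 463.4 ≈ 463 km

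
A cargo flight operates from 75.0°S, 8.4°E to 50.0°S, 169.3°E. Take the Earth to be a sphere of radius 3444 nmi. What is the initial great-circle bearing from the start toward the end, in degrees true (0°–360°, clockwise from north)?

165.0°

θ = atan2( sin Δλ·cos φ₂ ,  cos φ₁ sin φ₂ − sin φ₁ cos φ₂ cos Δλ )
  = atan2(+0.2103, -0.7850) = 165.00°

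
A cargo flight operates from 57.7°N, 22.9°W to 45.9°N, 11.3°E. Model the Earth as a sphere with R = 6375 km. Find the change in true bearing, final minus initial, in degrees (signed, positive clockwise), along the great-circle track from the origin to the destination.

Initial bearing θ₁ = atan2(sin Δλ cos φ₂, cos φ₁ sin φ₂ − sin φ₁ cos φ₂ cos Δλ) = 104.72°
Final bearing θ₂ = (initial bearing from the destination back to the start) + 180° = 132.04°
Δθ = θ₂ − θ₁ = +27.3°

+27.3°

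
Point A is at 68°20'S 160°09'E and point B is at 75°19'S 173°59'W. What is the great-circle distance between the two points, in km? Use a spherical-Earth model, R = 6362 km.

1168 km

cos σ = sin φ₁ sin φ₂ + cos φ₁ cos φ₂ cos Δλ
      = sin(-68.33°)sin(-75.32°) + cos(-68.33°)cos(-75.32°)cos(25.87°) = 0.9832
σ = 10.516° → d = Rσ = 6362·0.18353 = 1168 km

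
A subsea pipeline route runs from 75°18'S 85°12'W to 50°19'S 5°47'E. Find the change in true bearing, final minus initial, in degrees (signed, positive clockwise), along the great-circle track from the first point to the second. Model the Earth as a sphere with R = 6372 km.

-85.7°

At departure: θ₁ = atan2(sin Δλ cos φ₂, cos φ₁ sin φ₂ − sin φ₁ cos φ₂ cos Δλ) = 107.87°
At arrival: θ₂ = atan2(sin Δλ cos φ₁, −cos φ₂ sin φ₁ + sin φ₂ cos φ₁ cos Δλ) = 22.22°
Δθ = θ₂ − θ₁ = -85.7°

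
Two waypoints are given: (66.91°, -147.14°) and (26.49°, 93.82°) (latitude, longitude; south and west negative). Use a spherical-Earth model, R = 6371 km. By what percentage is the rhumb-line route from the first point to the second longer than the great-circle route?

Great circle: σ = 1.3285 rad → d_gc = Rσ = 8463.9 km
Rhumb: Δφ = -0.7055, Δλ = -2.0776, Δψ = -1.1086, q = Δφ/Δψ = 0.6364 → d_rh = R√(Δφ²+q²Δλ²) = 9547.5 km
Excess = (9547.5 − 8463.9) / 8463.9 = 1083.6 / 8463.9 = 12.80% ≈ 12.8%

12.8%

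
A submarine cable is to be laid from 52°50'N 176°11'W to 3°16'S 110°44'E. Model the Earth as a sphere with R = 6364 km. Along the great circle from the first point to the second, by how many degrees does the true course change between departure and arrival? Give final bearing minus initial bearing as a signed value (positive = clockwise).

At departure: θ₁ = atan2(sin Δλ cos φ₂, cos φ₁ sin φ₂ − sin φ₁ cos φ₂ cos Δλ) = 254.44°
At arrival: θ₂ = atan2(sin Δλ cos φ₁, −cos φ₂ sin φ₁ + sin φ₂ cos φ₁ cos Δλ) = 215.66°
Δθ = θ₂ − θ₁ = -38.8°

-38.8°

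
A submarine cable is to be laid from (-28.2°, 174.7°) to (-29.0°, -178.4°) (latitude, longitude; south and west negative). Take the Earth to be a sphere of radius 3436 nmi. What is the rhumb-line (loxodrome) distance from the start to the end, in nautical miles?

366 nmi

Δψ = ln[tan(π/4+φ₂/2)/tan(π/4+φ₁/2)] = -0.0159;  Δφ = -0.0140 rad,  Δλ = +0.1204 rad
q = Δφ/Δψ = 0.8780
d = R·√(Δφ² + q²Δλ²) = 3436·0.10665 = 366 nmi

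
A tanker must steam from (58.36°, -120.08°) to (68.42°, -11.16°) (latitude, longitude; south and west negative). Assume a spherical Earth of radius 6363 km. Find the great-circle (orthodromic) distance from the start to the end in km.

Haversine: a = sin²(Δφ/2)+cos φ₁ cos φ₂ sin²(Δλ/2) = 0.13544;  σ = 2·atan2(√a,√(1−a))
σ = 43.187° → d = Rσ = 6363·0.75376 = 4796 km

4796 km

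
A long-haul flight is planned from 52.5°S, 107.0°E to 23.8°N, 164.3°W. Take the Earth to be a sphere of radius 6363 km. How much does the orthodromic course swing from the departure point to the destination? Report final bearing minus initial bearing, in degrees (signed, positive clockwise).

At departure: θ₁ = atan2(sin Δλ cos φ₂, cos φ₁ sin φ₂ − sin φ₁ cos φ₂ cos Δλ) = 74.01°
At arrival: θ₂ = atan2(sin Δλ cos φ₁, −cos φ₂ sin φ₁ + sin φ₂ cos φ₁ cos Δλ) = 39.76°
Δθ = θ₂ − θ₁ = -34.2°

-34.2°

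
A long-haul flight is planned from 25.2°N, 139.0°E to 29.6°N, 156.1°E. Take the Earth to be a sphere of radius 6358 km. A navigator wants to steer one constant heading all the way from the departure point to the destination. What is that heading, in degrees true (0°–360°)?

Δψ = ln[tan(π/4+φ₂/2)/tan(π/4+φ₁/2)] = +0.0865
Δλ = +0.2985 rad (taken the short way round)
course = atan2(Δλ, Δψ) = 73.83°

73.8°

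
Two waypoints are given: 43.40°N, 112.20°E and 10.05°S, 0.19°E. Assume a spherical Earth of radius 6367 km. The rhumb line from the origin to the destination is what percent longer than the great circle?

Great circle: σ = 1.9693 rad → d_gc = Rσ = 12538.4 km
Rhumb: Δφ = -0.9329, Δλ = -1.9549, Δψ = -1.0187, q = Δφ/Δψ = 0.9157 → d_rh = R√(Δφ²+q²Δλ²) = 12852.9 km
Excess = (12852.9 − 12538.4) / 12538.4 = 314.5 / 12538.4 = 2.51% ≈ 2.5%

2.5%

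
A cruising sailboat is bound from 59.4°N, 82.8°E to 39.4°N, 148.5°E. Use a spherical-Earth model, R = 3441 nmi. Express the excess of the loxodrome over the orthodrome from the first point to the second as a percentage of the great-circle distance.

3.4%

Great circle: σ = 0.7838 rad → d_gc = Rσ = 2697.2 nmi
Rhumb: Δφ = -0.3491, Δλ = +1.1467, Δψ = -0.5469, q = Δφ/Δψ = 0.6383 → d_rh = R√(Δφ²+q²Δλ²) = 2790.2 nmi
Excess = (2790.2 − 2697.2) / 2697.2 = 93.0 / 2697.2 = 3.448% ≈ 3.4%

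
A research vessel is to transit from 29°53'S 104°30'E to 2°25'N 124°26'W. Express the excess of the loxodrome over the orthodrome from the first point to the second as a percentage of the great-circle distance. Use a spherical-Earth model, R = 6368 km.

2.7%

Great circle: σ = 2.2020 rad → d_gc = Rσ = 14022.2 km
Rhumb: Δφ = +0.5637, Δλ = +2.2875, Δψ = +0.5891, q = Δφ/Δψ = 0.9569 → d_rh = R√(Δφ²+q²Δλ²) = 14393.8 km
Excess = (14393.8 − 14022.2) / 14022.2 = 371.6 / 14022.2 = 2.6501% ≈ 2.7%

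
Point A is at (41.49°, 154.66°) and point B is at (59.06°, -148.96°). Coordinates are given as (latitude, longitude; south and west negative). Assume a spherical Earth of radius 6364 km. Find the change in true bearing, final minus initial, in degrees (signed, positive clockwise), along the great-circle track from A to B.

At departure: θ₁ = atan2(sin Δλ cos φ₂, cos φ₁ sin φ₂ − sin φ₁ cos φ₂ cos Δλ) = 43.33°
At arrival: θ₂ = atan2(sin Δλ cos φ₁, −cos φ₂ sin φ₁ + sin φ₂ cos φ₁ cos Δλ) = 88.61°
Δθ = θ₂ − θ₁ = +45.3°

+45.3°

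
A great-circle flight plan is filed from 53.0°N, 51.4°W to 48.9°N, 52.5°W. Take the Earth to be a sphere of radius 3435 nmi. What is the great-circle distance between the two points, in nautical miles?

cos σ = sin φ₁ sin φ₂ + cos φ₁ cos φ₂ cos Δλ
      = sin(53.00°)sin(48.90°) + cos(53.00°)cos(48.90°)cos(-1.10°) = 0.9974
σ = 4.158° → d = Rσ = 3435·0.07257 = 249 nmi

249 nmi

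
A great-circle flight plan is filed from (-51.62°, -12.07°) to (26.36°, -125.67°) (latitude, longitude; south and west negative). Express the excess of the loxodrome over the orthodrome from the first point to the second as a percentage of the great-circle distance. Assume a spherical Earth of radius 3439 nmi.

Great circle: σ = 2.1783 rad → d_gc = Rσ = 7491.0 nmi
Rhumb: Δφ = +1.3610, Δλ = -1.9827, Δψ = +1.5326, q = Δφ/Δψ = 0.8880 → d_rh = R√(Δφ²+q²Δλ²) = 7653.0 nmi
Excess = (7653.0 − 7491.0) / 7491.0 = 162.0 / 7491.0 = 2.16% ≈ 2.2%

2.2%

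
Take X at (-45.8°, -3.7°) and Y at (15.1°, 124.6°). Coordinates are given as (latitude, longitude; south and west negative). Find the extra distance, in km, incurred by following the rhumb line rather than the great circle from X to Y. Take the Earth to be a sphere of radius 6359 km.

Great circle: cos σ = sin φ₁ sin φ₂ + cos φ₁ cos φ₂ cos Δλ,  σ = 2.2192 rad → d_gc = 14112.0 km
Rhumb line: Δψ = +1.1679, q = Δφ/Δψ = 0.9101, d_rh = R√(Δφ²+q²Δλ²) = 14615.9 km
Excess = 14615.9 − 14112.0 = 503.9 ≈ 504 km

504 km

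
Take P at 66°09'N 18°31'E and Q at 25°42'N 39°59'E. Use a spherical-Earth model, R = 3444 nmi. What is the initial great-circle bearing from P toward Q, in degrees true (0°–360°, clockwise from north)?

N = sin Δλ·cos φ₂ = +0.3298;  D = cos φ₁ sin φ₂ − sin φ₁ cos φ₂ cos Δλ = -0.5916
initial course = atan2(N, D) = 150.87°

150.9°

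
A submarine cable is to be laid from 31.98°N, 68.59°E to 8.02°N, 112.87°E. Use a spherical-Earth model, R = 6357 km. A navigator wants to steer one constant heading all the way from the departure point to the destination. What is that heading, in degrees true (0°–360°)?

Meridional parts: M(φ₁)=+0.5896, M(φ₂)=+0.1404 → ΔM = -0.4492;  Δλ = +0.7728 rad
tan C = Δλ / ΔM = -1.7205 → C = 120.17°

120.2°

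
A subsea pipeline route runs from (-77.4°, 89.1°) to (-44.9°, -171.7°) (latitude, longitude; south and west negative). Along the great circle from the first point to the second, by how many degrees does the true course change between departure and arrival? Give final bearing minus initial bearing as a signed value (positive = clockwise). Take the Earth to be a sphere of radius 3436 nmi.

At departure: θ₁ = atan2(sin Δλ cos φ₂, cos φ₁ sin φ₂ − sin φ₁ cos φ₂ cos Δλ) = 110.72°
At arrival: θ₂ = atan2(sin Δλ cos φ₁, −cos φ₂ sin φ₁ + sin φ₂ cos φ₁ cos Δλ) = 16.74°
Δθ = θ₂ − θ₁ = -94.0°

-94.0°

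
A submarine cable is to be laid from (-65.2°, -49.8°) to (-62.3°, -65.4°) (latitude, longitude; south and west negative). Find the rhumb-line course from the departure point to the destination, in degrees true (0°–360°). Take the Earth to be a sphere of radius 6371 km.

292.8°

Meridional parts: M(φ₁)=-1.5147, M(φ₂)=-1.4002 → ΔM = +0.1146;  Δλ = -0.2723 rad
tan C = Δλ / ΔM = -2.3769 → C = 292.82°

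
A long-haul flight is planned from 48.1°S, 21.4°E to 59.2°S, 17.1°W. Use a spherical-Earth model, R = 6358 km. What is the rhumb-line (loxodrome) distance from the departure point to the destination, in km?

Δψ = ln[tan(π/4+φ₂/2)/tan(π/4+φ₁/2)] = -0.3293;  Δφ = -0.1937 rad,  Δλ = -0.6720 rad
q = Δφ/Δψ = 0.5883
d = R·√(Δφ² + q²Δλ²) = 6358·0.44025 = 2799 km

2799 km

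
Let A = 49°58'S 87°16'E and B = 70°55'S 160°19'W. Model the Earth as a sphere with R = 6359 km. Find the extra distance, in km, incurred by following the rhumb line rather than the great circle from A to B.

Great circle: cos σ = sin φ₁ sin φ₂ + cos φ₁ cos φ₂ cos Δλ,  σ = 0.8719 rad → d_gc = 5544.2 km
Rhumb line: Δψ = -0.7735, q = Δφ/Δψ = 0.4727, d_rh = R√(Δφ²+q²Δλ²) = 6339.9 km
Excess = 6339.9 − 5544.2 = 795.7 ≈ 796 km

796 km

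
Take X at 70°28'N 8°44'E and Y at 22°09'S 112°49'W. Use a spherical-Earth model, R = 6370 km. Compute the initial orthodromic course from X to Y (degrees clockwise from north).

θ = atan2( sin Δλ·cos φ₂ ,  cos φ₁ sin φ₂ − sin φ₁ cos φ₂ cos Δλ )
  = atan2(-0.7893, +0.3307) = 292.73°

292.7°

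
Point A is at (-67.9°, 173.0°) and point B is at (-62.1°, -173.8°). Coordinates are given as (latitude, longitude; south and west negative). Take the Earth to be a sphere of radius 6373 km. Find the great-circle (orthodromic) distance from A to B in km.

892 km

cos σ = sin φ₁ sin φ₂ + cos φ₁ cos φ₂ cos Δλ
      = sin(-67.90°)sin(-62.10°) + cos(-67.90°)cos(-62.10°)cos(13.20°) = 0.9902
σ = 8.016° → d = Rσ = 6373·0.13990 = 892 km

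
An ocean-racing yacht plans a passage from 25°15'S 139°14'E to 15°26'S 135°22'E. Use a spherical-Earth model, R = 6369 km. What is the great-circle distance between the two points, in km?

1163 km

cos σ = sin φ₁ sin φ₂ + cos φ₁ cos φ₂ cos Δλ
      = sin(-25.25°)sin(-15.43°) + cos(-25.25°)cos(-15.43°)cos(-3.87°) = 0.9834
σ = 10.463° → d = Rσ = 6369·0.18261 = 1163 km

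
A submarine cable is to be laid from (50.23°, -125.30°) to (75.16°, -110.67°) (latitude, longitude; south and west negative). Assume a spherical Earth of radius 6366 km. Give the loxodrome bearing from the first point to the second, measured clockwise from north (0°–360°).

14.0°

Meridional parts: M(φ₁)=+1.0169, M(φ₂)=+2.0384 → ΔM = +1.0215;  Δλ = +0.2553 rad
tan C = Δλ / ΔM = +0.2500 → C = 14.03°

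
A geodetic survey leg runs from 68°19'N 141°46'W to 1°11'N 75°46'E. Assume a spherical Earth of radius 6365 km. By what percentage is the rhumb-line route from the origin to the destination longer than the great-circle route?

Great circle: σ = 1.8481 rad → d_gc = Rσ = 11763.0 km
Rhumb: Δφ = -1.1717, Δλ = -2.4865, Δψ = -1.6321, q = Δφ/Δψ = 0.7179 → d_rh = R√(Δφ²+q²Δλ²) = 13590.8 km
Excess = (13590.8 − 11763.0) / 11763.0 = 1827.8 / 11763.0 = 15.54% ≈ 15.5%

15.5%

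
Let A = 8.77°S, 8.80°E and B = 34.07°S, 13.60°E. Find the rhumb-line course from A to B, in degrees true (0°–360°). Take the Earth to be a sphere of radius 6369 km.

Meridional parts: M(φ₁)=-0.1537, M(φ₂)=-0.6331 → ΔM = -0.4795;  Δλ = +0.0838 rad
tan C = Δλ / ΔM = -0.1747 → C = 170.09°

170.1°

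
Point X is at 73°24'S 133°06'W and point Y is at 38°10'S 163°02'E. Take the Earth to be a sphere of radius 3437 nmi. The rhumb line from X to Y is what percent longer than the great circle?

3.8%

Great circle: σ = 0.8077 rad → d_gc = Rσ = 2776.2 nmi
Rhumb: Δφ = +0.6149, Δλ = -1.1147, Δψ = +1.2033, q = Δφ/Δψ = 0.5111 → d_rh = R√(Δφ²+q²Δλ²) = 2881.1 nmi
Excess = (2881.1 − 2776.2) / 2776.2 = 104.9 / 2776.2 = 3.78% ≈ 3.8%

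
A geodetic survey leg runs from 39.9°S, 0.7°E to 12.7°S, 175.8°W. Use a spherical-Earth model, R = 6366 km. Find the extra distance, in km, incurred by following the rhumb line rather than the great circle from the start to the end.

3450 km

Great circle: cos σ = sin φ₁ sin φ₂ + cos φ₁ cos φ₂ cos Δλ,  σ = 2.2218 rad → d_gc = 14143.9 km
Rhumb line: Δψ = +0.5371, q = Δφ/Δψ = 0.8838, d_rh = R√(Δφ²+q²Δλ²) = 17593.5 km
Excess = 17593.5 − 14143.9 = 3449.6 ≈ 3450 km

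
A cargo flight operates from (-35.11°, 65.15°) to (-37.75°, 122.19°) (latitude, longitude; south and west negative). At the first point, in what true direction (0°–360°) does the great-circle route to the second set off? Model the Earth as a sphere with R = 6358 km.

N = sin Δλ·cos φ₂ = +0.6634;  D = cos φ₁ sin φ₂ − sin φ₁ cos φ₂ cos Δλ = -0.2534
initial course = atan2(N, D) = 110.91°

110.9°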